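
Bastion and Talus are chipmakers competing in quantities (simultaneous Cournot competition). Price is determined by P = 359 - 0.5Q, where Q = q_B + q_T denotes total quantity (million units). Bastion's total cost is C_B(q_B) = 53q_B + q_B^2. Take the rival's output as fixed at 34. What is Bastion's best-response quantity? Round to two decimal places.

With the rival's output fixed at 34, Bastion's profit is π_B = (359 - (1/2)·34 - (1/2)q_B)q_B - (53q_B + q_B²) = (342 - (1/2)q_B)q_B - (53q_B + q_B²).
∂π_B/∂q_B = 289 - 3q_B = 0, so q_B = 289/3.

96.33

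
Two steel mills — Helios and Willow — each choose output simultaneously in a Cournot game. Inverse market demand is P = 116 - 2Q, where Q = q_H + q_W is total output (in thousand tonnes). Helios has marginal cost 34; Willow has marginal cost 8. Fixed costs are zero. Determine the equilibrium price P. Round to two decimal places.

Helios's profit: π_H = (116 - 2Q)q_H - (34q_H). Setting ∂π_H/∂q_H = 0: 82 - 4q_H - 2(q_W) = 0.
Willow's profit: π_W = (116 - 2Q)q_W - (8q_W). Setting ∂π_W/∂q_W = 0: 108 - 4q_W - 2(q_H) = 0.
Best responses: q_H = (82 - 2q_W)/4, q_W = (108 - 2q_H)/4.
Solving the pair: q_H = 28/3, q_W = 67/3.
Total output Q = 95/3, so price P = 116 - 2·(95/3) = 158/3.

52.67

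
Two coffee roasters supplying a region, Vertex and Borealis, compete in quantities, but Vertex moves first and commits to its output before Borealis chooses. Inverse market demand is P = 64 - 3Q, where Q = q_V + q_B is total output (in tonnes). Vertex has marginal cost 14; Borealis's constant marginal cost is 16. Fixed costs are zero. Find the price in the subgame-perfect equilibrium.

27

The follower Borealis best-responds to any q_V: π_B = (64 - 3Q)q_B - 16q_B.
Follower FOC: 48 - 3q_V - 6q_B = 0, so q_B(q_V) = (48 - 3q_V)/6.
The leader anticipates this reaction. Substituting into P = 64 - 3Q gives P = 40 - (3/2)q_V, so π_V = (40 - (3/2)q_V)q_V - 14q_V.
Maximising: ∂π_V/∂q_V = 26 - 3q_V = 0, giving q_V = 26/3.
Then q_B = (48 - 3·(26/3))/6 = 11/3.
Total output Q = 37/3, so price P = 64 - 3·(37/3) = 27.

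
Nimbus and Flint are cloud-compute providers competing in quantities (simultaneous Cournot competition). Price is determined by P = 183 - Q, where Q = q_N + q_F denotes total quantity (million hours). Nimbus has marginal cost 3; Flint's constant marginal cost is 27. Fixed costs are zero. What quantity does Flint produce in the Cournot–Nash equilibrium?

44

Nimbus's profit: π_N = (183 - Q)q_N - (3q_N). Setting ∂π_N/∂q_N = 0: 180 - 2q_N - (q_F) = 0.
Flint's profit: π_F = (183 - Q)q_F - (27q_F). Setting ∂π_F/∂q_F = 0: 156 - 2q_F - (q_N) = 0.
So q_N = (180 - q_F)/2 and q_F = (156 - q_N)/2.
Solving the pair: q_N = 68, q_F = 44.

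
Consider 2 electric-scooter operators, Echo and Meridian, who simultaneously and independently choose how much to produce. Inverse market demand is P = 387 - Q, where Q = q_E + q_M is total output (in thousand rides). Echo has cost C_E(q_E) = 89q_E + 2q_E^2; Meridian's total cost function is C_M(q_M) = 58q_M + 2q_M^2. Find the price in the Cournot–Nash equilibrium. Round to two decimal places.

Echo's profit: π_E = (387 - Q)q_E - (89q_E + 2q_E²). Setting ∂π_E/∂q_E = 0: 298 - 6q_E - (q_M) = 0.
Meridian's profit: π_M = (387 - Q)q_M - (58q_M + 2q_M²). Setting ∂π_M/∂q_M = 0: 329 - 6q_M - (q_E) = 0.
So q_E = (298 - q_M)/6 and q_M = (329 - q_E)/6.
Substituting one into the other gives q_E = 1459/35 and q_M = 1676/35.
Total output Q = 627/7, so price P = 387 - 627/7 = 297.4286.

297.43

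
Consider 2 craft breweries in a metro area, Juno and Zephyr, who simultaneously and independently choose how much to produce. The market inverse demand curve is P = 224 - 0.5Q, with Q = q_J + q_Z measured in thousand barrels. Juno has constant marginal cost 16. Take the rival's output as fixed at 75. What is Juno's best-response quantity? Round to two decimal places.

With the rival's output fixed at 75, Juno's profit is π_J = (224 - (1/2)·75 - (1/2)q_J)q_J - (16q_J) = (373/2 - (1/2)q_J)q_J - (16q_J).
∂π_J/∂q_J = 341/2 - q_J = 0, so q_J = 341/2.

170.50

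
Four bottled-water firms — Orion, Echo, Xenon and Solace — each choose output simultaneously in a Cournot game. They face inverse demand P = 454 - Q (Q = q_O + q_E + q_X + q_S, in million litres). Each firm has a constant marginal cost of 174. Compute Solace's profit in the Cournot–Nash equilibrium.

Each firm earns π_i = (454 - Q)q_i - 174q_i.
First-order condition (treating rivals' output as given): 280 - 2q_i - Σ_{j≠i} q_j = 0.
By symmetry each firm produces the same amount; substituting Σ_{j≠i} q_j = 3q_i yields q_i = 280/5 = 56.
Price P = 454 - 224 = 230.
Solace's profit: (230 - 174)·56 = 3136.

3136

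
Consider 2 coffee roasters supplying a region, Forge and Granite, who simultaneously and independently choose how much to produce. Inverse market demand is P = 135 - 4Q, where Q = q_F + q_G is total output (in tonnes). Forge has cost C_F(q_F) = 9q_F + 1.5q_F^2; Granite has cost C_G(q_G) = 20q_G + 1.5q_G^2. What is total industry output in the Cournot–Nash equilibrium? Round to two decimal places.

Forge's profit: π_F = (135 - 4Q)q_F - (9q_F + (3/2)q_F²). Setting ∂π_F/∂q_F = 0: 126 - 11q_F - 4(q_G) = 0.
Granite's first-order condition: 115 - 11q_G - 4(q_F) = 0.
So q_F = (126 - 4q_G)/11 and q_G = (115 - 4q_F)/11.
Substituting one into the other gives q_F = 926/105 and q_G = 761/105.
Total output Q = 926/105 + 761/105 = 241/15.

16.07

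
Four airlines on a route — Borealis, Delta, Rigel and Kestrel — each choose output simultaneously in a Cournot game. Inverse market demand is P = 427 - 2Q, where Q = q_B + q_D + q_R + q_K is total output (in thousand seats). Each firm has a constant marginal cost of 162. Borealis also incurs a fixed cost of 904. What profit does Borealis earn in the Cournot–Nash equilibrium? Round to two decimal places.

Each firm earns π_i = (427 - 2Q)q_i - 162q_i.
Setting ∂π_i/∂q_i = 0 with rivals' quantities fixed: 265 - 4q_i - 2·Σ_{j≠i} q_j = 0.
By symmetry each firm produces the same amount; substituting Σ_{j≠i} q_j = 3q_i yields q_i = 265/10 = 53/2.
Price P = 427 - 2·106 = 215.
Borealis's profit: (215 - 162)·(53/2) - 904 = 1001/2.

500.50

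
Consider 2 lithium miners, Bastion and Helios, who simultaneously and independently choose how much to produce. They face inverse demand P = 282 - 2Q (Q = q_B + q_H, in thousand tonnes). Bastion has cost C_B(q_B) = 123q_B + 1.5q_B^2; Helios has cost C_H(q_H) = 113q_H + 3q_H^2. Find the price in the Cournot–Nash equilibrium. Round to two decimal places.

Bastion's profit: π_B = (282 - 2Q)q_B - (123q_B + (3/2)q_B²). Setting ∂π_B/∂q_B = 0: 159 - 7q_B - 2(q_H) = 0.
Helios's profit: π_H = (282 - 2Q)q_H - (113q_H + 3q_H²). Setting ∂π_H/∂q_H = 0: 169 - 10q_H - 2(q_B) = 0.
So q_B = (159 - 2q_H)/7 and q_H = (169 - 2q_B)/10.
Solving the pair: q_B = 626/33, q_H = 865/66.
Total output Q = 32.0758, so price P = 282 - 2·32.0758 = 217.8485.

217.85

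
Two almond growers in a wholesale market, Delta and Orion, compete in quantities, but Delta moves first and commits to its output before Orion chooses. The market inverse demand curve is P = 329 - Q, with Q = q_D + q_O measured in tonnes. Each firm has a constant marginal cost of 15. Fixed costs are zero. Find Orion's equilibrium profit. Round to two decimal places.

6162.25

Solve by backward induction. Given q_D, the follower Orion maximises π_O = (329 - q_D - q_O)q_O - 15q_O.
Follower FOC: 314 - q_D - 2q_O = 0, so q_O(q_D) = (314 - q_D)/2.
The leader anticipates this reaction. Substituting into P = 329 - Q gives P = 172 - (1/2)q_D, so π_D = (172 - (1/2)q_D)q_D - 15q_D.
Leader FOC: 157 - q_D = 0, so q_D = 157.
Then q_O = (314 - 157)/2 = 157/2.
Price P = 329 - 471/2 = 187/2.
Orion's profit: (187/2 - 15)·(157/2) = 6162.2500.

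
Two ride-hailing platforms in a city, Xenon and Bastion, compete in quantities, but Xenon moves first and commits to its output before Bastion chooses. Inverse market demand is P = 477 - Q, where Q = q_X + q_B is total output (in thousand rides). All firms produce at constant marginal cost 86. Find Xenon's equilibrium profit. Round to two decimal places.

19110.13

The follower Bastion best-responds to any q_X: π_B = (477 - Q)q_B - 86q_B.
∂π_B/∂q_B = 391 - q_X - 2q_B = 0 gives the reaction function q_B = (391 - q_X)/2.
Xenon substitutes q_B(q_X) into its own profit: π_X = q_X(477 - q_X - (391 - q_X)/2) - 86q_X = (563/2 - (1/2)q_X)q_X - 86q_X.
The leader's first-order condition 391/2 - q_X = 0 yields q_X = 391/2.
Then q_B = (391 - 391/2)/2 = 391/4.
Price P = 477 - 1173/4 = 735/4.
Xenon's profit: (735/4 - 86)·(391/2) = 19110.1250.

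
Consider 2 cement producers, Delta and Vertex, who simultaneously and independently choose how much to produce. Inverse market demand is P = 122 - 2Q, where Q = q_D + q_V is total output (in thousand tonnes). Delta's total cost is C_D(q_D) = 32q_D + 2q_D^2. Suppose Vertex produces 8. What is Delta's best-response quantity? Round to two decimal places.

With the rival's output fixed at 8, Delta's profit is π_D = (122 - 2·8 - 2q_D)q_D - (32q_D + 2q_D²) = (106 - 2q_D)q_D - (32q_D + 2q_D²).
∂π_D/∂q_D = 74 - 8q_D = 0, so q_D = 37/4.

9.25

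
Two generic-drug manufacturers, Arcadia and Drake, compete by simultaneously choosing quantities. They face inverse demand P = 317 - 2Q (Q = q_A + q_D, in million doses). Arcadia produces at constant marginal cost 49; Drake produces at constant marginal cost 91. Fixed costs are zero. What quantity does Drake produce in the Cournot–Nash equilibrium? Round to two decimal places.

30.67

Arcadia's profit: π_A = (317 - 2Q)q_A - (49q_A). Setting ∂π_A/∂q_A = 0: 268 - 4q_A - 2(q_D) = 0.
Drake's profit: π_D = (317 - 2Q)q_D - (91q_D). Setting ∂π_D/∂q_D = 0: 226 - 4q_D - 2(q_A) = 0.
Rearranging gives the reaction functions q_A = (268 - 2q_D)/4 and q_D = (226 - 2q_A)/4.
Solving the pair: q_A = 155/3, q_D = 92/3.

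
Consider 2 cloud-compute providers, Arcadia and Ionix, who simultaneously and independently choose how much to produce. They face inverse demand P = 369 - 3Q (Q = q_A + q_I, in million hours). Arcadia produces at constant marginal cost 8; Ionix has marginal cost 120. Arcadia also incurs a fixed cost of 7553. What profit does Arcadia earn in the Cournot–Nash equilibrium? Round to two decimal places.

Arcadia's profit: π_A = (369 - 3Q)q_A - (8q_A). Setting ∂π_A/∂q_A = 0: 361 - 6q_A - 3(q_I) = 0.
Ionix's first-order condition: 249 - 6q_I - 3(q_A) = 0.
Rearranging gives the reaction functions q_A = (361 - 3q_I)/6 and q_I = (249 - 3q_A)/6.
Solving the pair: q_A = 473/9, q_I = 137/9.
Price P = 369 - 3·(610/9) = 497/3.
Arcadia's profit: (497/3 - 8)·(473/9) - 7553 = 733.2593.

733.26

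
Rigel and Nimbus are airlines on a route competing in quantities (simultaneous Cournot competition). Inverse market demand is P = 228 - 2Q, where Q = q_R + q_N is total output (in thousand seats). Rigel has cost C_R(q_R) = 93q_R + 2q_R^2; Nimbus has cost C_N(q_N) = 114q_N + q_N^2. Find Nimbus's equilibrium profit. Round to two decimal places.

638.68

Rigel's profit: π_R = (228 - 2Q)q_R - (93q_R + 2q_R²). Setting ∂π_R/∂q_R = 0: 135 - 8q_R - 2(q_N) = 0.
Nimbus's first-order condition: 114 - 6q_N - 2(q_R) = 0.
Best responses: q_R = (135 - 2q_N)/8, q_N = (114 - 2q_R)/6.
Substituting one into the other gives q_R = 291/22 and q_N = 321/22.
Price P = 228 - 2·(306/11) = 1896/11.
Nimbus's profit: (1896/11)·(321/22) - 114·(321/22) - (321/22)² = 638.6839.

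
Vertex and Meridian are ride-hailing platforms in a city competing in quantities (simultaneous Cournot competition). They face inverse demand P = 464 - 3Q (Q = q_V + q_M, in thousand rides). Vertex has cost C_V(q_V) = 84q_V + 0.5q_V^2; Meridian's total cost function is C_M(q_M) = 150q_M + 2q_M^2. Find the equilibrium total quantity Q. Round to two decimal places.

64.20

Vertex's profit: π_V = (464 - 3Q)q_V - (84q_V + (1/2)q_V²). Setting ∂π_V/∂q_V = 0: 380 - 7q_V - 3(q_M) = 0.
Meridian's profit: π_M = (464 - 3Q)q_M - (150q_M + 2q_M²). Setting ∂π_M/∂q_M = 0: 314 - 10q_M - 3(q_V) = 0.
Rearranging gives the reaction functions q_V = (380 - 3q_M)/7 and q_M = (314 - 3q_V)/10.
Solving the pair: q_V = 46.8525, q_M = 1058/61.
Total output Q = 46.8525 + 1058/61 = 64.1967.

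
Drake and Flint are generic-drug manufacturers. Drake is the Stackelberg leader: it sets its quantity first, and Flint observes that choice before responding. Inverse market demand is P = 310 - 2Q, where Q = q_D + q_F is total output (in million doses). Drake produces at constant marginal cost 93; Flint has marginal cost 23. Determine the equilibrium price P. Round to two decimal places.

Solve by backward induction. Given q_D, the follower Flint maximises π_F = (310 - 2q_D - 2q_F)q_F - 23q_F.
∂π_F/∂q_F = 287 - 2q_D - 4q_F = 0 gives the reaction function q_F = (287 - 2q_D)/4.
The leader anticipates this reaction. Substituting into P = 310 - 2Q gives P = 333/2 - q_D, so π_D = (333/2 - q_D)q_D - 93q_D.
The leader's first-order condition 147/2 - 2q_D = 0 yields q_D = 147/4.
Then q_F = (287 - 2·(147/4))/4 = 427/8.
Total output Q = 721/8, so price P = 310 - 2·(721/8) = 519/4.

129.75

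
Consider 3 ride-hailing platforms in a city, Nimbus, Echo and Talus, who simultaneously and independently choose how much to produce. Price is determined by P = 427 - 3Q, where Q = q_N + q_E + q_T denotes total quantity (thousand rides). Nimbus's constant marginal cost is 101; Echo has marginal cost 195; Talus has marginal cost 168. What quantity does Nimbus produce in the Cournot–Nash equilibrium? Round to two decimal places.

Nimbus's profit: π_N = (427 - 3Q)q_N - (101q_N). Setting ∂π_N/∂q_N = 0: 326 - 6q_N - 3(q_E + q_T) = 0.
Echo's profit: π_E = (427 - 3Q)q_E - (195q_E). Setting ∂π_E/∂q_E = 0: 232 - 6q_E - 3(q_N + q_T) = 0.
Talus's profit: π_T = (427 - 3Q)q_T - (168q_T). Setting ∂π_T/∂q_T = 0: 259 - 6q_T - 3(q_N + q_E) = 0.
Adding the 3 conditions: 817 − 6Q − 6Q = 0, i.e. Q = 817/12.
Back-substituting: q_N = (326 − 817/4)/3 = 487/12, q_E = (232 − 817/4)/3 = 37/4, q_T = (259 − 817/4)/3 = 73/4.

40.58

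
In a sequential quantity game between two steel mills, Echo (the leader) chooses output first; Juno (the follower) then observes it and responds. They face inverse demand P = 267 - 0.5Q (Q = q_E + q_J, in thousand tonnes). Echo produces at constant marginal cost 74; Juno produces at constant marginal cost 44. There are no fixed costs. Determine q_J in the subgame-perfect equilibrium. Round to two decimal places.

141.50

Solve by backward induction. Given q_E, the follower Juno maximises π_J = (267 - (1/2)q_E - (1/2)q_J)q_J - 44q_J.
∂π_J/∂q_J = 223 - (1/2)q_E - q_J = 0 gives the reaction function q_J = (223 - (1/2)q_E).
Echo substitutes q_J(q_E) into its own profit: π_E = q_E(267 - (1/2)q_E - (223 - (1/2)q_E)/2) - 74q_E = (311/2 - (1/4)q_E)q_E - 74q_E.
The leader's first-order condition 163/2 - (1/2)q_E = 0 yields q_E = 163.
Then q_J = (223 - (1/2)·163) = 283/2.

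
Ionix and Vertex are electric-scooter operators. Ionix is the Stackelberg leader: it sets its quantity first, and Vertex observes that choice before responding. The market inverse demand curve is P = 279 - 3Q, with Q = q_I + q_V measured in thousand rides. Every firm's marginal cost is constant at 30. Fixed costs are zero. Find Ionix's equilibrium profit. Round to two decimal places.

The follower Vertex best-responds to any q_I: π_V = (279 - 3Q)q_V - 30q_V.
∂π_V/∂q_V = 249 - 3q_I - 6q_V = 0 gives the reaction function q_V = (249 - 3q_I)/6.
The leader anticipates this reaction. Substituting into P = 279 - 3Q gives P = 309/2 - (3/2)q_I, so π_I = (309/2 - (3/2)q_I)q_I - 30q_I.
Maximising: ∂π_I/∂q_I = 249/2 - 3q_I = 0, giving q_I = 83/2.
Then q_V = (249 - 3·(83/2))/6 = 83/4.
Price P = 279 - 3·(249/4) = 369/4.
Ionix's profit: (369/4 - 30)·(83/2) = 2583.3750.

2583.38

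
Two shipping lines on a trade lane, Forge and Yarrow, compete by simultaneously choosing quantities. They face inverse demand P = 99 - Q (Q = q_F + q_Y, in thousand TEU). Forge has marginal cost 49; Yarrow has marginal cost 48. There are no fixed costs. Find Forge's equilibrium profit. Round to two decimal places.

266.78

Forge's profit: π_F = (99 - Q)q_F - (49q_F). Setting ∂π_F/∂q_F = 0: 50 - 2q_F - (q_Y) = 0.
Yarrow's first-order condition: 51 - 2q_Y - (q_F) = 0.
Rearranging gives the reaction functions q_F = (50 - q_Y)/2 and q_Y = (51 - q_F)/2.
Solving the pair: q_F = 49/3, q_Y = 52/3.
Price P = 99 - 101/3 = 196/3.
Forge's profit: (196/3 - 49)·(49/3) = 266.7778.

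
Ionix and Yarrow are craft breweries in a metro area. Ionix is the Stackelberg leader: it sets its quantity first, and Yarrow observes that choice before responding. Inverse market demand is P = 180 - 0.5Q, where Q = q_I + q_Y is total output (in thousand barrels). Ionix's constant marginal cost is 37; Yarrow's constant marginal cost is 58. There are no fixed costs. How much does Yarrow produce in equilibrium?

Solve by backward induction. Given q_I, the follower Yarrow maximises π_Y = (180 - (1/2)q_I - (1/2)q_Y)q_Y - 58q_Y.
Setting the follower's marginal profit to zero, 122 - (1/2)q_I - q_Y = 0, i.e. q_Y = (122 - (1/2)q_I).
Ionix substitutes q_Y(q_I) into its own profit: π_I = q_I(180 - (1/2)q_I - (122 - (1/2)q_I)/2) - 37q_I = (119 - (1/4)q_I)q_I - 37q_I.
The leader's first-order condition 82 - (1/2)q_I = 0 yields q_I = 164.
Then q_Y = (122 - (1/2)·164) = 40.

40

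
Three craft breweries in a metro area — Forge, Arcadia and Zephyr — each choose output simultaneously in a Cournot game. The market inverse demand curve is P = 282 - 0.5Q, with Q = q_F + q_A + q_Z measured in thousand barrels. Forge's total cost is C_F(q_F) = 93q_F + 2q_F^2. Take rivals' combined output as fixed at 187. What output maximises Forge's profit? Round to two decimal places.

19.10

With rivals' combined output fixed at 187, Forge's profit is π_F = (282 - (1/2)·187 - (1/2)q_F)q_F - (93q_F + 2q_F²) = (377/2 - (1/2)q_F)q_F - (93q_F + 2q_F²).
∂π_F/∂q_F = 191/2 - 5q_F = 0, so q_F = 191/10.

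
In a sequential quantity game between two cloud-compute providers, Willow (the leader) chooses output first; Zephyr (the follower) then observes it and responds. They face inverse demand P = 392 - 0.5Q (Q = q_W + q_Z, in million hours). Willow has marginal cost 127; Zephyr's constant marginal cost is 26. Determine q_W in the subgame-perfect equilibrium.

164

The follower Zephyr best-responds to any q_W: π_Z = (392 - 0.5Q)q_Z - 26q_Z.
Setting the follower's marginal profit to zero, 366 - (1/2)q_W - q_Z = 0, i.e. q_Z = (366 - (1/2)q_W).
Willow substitutes q_Z(q_W) into its own profit: π_W = q_W(392 - (1/2)q_W - (366 - (1/2)q_W)/2) - 127q_W = (209 - (1/4)q_W)q_W - 127q_W.
Maximising: ∂π_W/∂q_W = 82 - (1/2)q_W = 0, giving q_W = 164.
Then q_Z = (366 - (1/2)·164) = 284.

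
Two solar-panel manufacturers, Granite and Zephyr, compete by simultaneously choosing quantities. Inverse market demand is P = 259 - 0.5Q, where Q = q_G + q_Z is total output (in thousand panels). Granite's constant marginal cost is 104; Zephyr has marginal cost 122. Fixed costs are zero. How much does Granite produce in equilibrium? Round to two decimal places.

115.33

Granite's profit: π_G = (259 - 0.5Q)q_G - (104q_G). Setting ∂π_G/∂q_G = 0: 155 - q_G - (1/2)(q_Z) = 0.
Zephyr's profit: π_Z = (259 - 0.5Q)q_Z - (122q_Z). Setting ∂π_Z/∂q_Z = 0: 137 - q_Z - (1/2)(q_G) = 0.
Rearranging gives the reaction functions q_G = (155 - (1/2)q_Z) and q_Z = (137 - (1/2)q_G).
Substituting one into the other gives q_G = 346/3 and q_Z = 238/3.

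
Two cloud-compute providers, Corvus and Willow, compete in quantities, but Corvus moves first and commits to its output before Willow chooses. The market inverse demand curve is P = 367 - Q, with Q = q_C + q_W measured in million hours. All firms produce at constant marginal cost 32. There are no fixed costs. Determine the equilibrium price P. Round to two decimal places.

Solve by backward induction. Given q_C, the follower Willow maximises π_W = (367 - q_C - q_W)q_W - 32q_W.
Setting the follower's marginal profit to zero, 335 - q_C - 2q_W = 0, i.e. q_W = (335 - q_C)/2.
Corvus substitutes q_W(q_C) into its own profit: π_C = q_C(367 - q_C - (335 - q_C)/2) - 32q_C = (399/2 - (1/2)q_C)q_C - 32q_C.
Maximising: ∂π_C/∂q_C = 335/2 - q_C = 0, giving q_C = 335/2.
Then q_W = (335 - 335/2)/2 = 335/4.
Total output Q = 1005/4, so price P = 367 - 1005/4 = 463/4.

115.75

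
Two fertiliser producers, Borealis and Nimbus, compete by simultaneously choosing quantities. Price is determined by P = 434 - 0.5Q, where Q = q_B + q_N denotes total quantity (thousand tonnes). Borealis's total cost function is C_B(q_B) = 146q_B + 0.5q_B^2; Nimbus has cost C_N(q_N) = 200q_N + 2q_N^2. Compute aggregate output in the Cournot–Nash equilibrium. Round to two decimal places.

168.92

Borealis's profit: π_B = (434 - 0.5Q)q_B - (146q_B + (1/2)q_B²). Setting ∂π_B/∂q_B = 0: 288 - 2q_B - (1/2)(q_N) = 0.
Nimbus's profit: π_N = (434 - 0.5Q)q_N - (200q_N + 2q_N²). Setting ∂π_N/∂q_N = 0: 234 - 5q_N - (1/2)(q_B) = 0.
Best responses: q_B = (288 - (1/2)q_N)/2, q_N = (234 - (1/2)q_B)/5.
Solving the pair: q_B = 1764/13, q_N = 432/13.
Total output Q = 1764/13 + 432/13 = 168.9231.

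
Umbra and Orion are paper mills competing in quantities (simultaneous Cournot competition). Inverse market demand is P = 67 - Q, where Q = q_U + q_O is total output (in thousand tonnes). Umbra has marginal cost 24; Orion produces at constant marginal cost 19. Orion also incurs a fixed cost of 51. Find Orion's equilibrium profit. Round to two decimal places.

Umbra's profit: π_U = (67 - Q)q_U - (24q_U). Setting ∂π_U/∂q_U = 0: 43 - 2q_U - (q_O) = 0.
Orion's first-order condition: 48 - 2q_O - (q_U) = 0.
So q_U = (43 - q_O)/2 and q_O = (48 - q_U)/2.
Substituting one into the other gives q_U = 38/3 and q_O = 53/3.
Price P = 67 - 91/3 = 110/3.
Orion's profit: (110/3 - 19)·(53/3) - 51 = 261.1111.

261.11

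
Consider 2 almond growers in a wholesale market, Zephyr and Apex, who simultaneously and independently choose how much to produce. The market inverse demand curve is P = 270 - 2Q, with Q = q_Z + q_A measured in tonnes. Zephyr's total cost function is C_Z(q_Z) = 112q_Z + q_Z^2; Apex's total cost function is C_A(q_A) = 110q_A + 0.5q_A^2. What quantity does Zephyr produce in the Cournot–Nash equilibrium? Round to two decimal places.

Zephyr's profit: π_Z = (270 - 2Q)q_Z - (112q_Z + q_Z²). Setting ∂π_Z/∂q_Z = 0: 158 - 6q_Z - 2(q_A) = 0.
Apex's profit: π_A = (270 - 2Q)q_A - (110q_A + (1/2)q_A²). Setting ∂π_A/∂q_A = 0: 160 - 5q_A - 2(q_Z) = 0.
Best responses: q_Z = (158 - 2q_A)/6, q_A = (160 - 2q_Z)/5.
Solving the pair: q_Z = 235/13, q_A = 322/13.

18.08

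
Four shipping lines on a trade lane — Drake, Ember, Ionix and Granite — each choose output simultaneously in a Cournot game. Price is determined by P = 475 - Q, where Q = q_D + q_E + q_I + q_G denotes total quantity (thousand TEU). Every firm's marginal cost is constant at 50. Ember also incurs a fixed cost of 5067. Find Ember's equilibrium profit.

2158

A representative firm's profit is π_i = q_i(475 - Q) - 50q_i.
First-order condition (treating rivals' output as given): 425 - 2q_i - Σ_{j≠i} q_j = 0.
With identical firms every q_j equals q_i, so Σ_{j≠i} q_j = 3q_i and 425 = 5q_i, giving q_i = 85.
Price P = 475 - 340 = 135.
Ember's profit: (135 - 50)·85 - 5067 = 2158.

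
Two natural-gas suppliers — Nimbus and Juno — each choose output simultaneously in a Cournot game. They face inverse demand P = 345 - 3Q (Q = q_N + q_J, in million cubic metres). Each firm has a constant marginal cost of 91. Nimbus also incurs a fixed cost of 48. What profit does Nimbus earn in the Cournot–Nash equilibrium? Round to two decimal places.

A representative firm's profit is π_i = q_i(345 - 3Q) - 91q_i.
First-order condition (treating rivals' output as given): 254 - 6q_i - 3q_j = 0.
By symmetry each firm produces the same amount; substituting q_j = q_i yields q_i = 254/9.
Price P = 345 - 3·(508/9) = 527/3.
Nimbus's profit: (527/3 - 91)·(254/9) - 48 = 2341.4815.

2341.48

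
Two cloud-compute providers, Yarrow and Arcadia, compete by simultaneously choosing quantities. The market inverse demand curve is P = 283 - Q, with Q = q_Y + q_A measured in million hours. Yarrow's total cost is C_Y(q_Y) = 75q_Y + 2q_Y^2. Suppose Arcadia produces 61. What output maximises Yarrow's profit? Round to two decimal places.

With the rival's output fixed at 61, Yarrow's profit is π_Y = (283 - 61 - q_Y)q_Y - (75q_Y + 2q_Y²) = (222 - q_Y)q_Y - (75q_Y + 2q_Y²).
∂π_Y/∂q_Y = 147 - 6q_Y = 0, so q_Y = 49/2.

24.50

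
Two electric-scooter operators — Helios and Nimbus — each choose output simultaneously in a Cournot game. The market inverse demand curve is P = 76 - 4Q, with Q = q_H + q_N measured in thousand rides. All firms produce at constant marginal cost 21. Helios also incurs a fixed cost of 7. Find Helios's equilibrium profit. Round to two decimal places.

77.03

A representative firm's profit is π_i = q_i(76 - 4Q) - 21q_i.
Setting ∂π_i/∂q_i = 0 with rivals' quantities fixed: 55 - 8q_i - 4q_j = 0.
By symmetry each firm produces the same amount; substituting q_j = q_i yields q_i = 55/12.
Price P = 76 - 4·(55/6) = 118/3.
Helios's profit: (118/3 - 21)·(55/12) - 7 = 77.0278.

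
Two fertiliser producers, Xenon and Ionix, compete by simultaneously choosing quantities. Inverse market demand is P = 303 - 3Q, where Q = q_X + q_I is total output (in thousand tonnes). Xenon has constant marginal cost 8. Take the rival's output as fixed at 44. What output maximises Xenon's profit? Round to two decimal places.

27.17

With the rival's output fixed at 44, Xenon's profit is π_X = (303 - 3·44 - 3q_X)q_X - (8q_X) = (171 - 3q_X)q_X - (8q_X).
∂π_X/∂q_X = 163 - 6q_X = 0, so q_X = 163/6.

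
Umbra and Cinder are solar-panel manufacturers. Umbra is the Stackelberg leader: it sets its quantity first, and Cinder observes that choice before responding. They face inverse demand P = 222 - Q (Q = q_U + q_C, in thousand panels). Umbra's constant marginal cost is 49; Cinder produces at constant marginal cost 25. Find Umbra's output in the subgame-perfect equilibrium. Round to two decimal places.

74.50

The follower Cinder best-responds to any q_U: π_C = (222 - Q)q_C - 25q_C.
∂π_C/∂q_C = 197 - q_U - 2q_C = 0 gives the reaction function q_C = (197 - q_U)/2.
The leader anticipates this reaction. Substituting into P = 222 - Q gives P = 247/2 - (1/2)q_U, so π_U = (247/2 - (1/2)q_U)q_U - 49q_U.
Leader FOC: 149/2 - q_U = 0, so q_U = 149/2.
Then q_C = (197 - 149/2)/2 = 245/4.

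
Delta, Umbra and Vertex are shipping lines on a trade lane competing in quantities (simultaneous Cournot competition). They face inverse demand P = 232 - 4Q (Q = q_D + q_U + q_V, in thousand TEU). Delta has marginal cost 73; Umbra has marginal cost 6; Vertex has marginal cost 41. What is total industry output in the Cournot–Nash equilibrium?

Delta's profit: π_D = (232 - 4Q)q_D - (73q_D). Setting ∂π_D/∂q_D = 0: 159 - 8q_D - 4(q_U + q_V) = 0.
Umbra's first-order condition: 226 - 8q_U - 4(q_D + q_V) = 0.
Vertex's first-order condition: 191 - 8q_V - 4(q_D + q_U) = 0.
Adding the 3 first-order conditions: 576 − 16Q = 0, so Q = 36.
Back-substituting: q_D = (159 − 144)/4 = 15/4, q_U = (226 − 144)/4 = 41/2, q_V = (191 − 144)/4 = 47/4.
Total output Q = 15/4 + 41/2 + 47/4 = 36.

36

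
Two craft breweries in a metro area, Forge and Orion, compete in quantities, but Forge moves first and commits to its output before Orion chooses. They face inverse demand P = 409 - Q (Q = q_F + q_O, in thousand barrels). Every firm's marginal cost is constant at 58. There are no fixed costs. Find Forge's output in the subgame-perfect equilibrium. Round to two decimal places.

175.50

Solve by backward induction. Given q_F, the follower Orion maximises π_O = (409 - q_F - q_O)q_O - 58q_O.
Setting the follower's marginal profit to zero, 351 - q_F - 2q_O = 0, i.e. q_O = (351 - q_F)/2.
Forge substitutes q_O(q_F) into its own profit: π_F = q_F(409 - q_F - (351 - q_F)/2) - 58q_F = (467/2 - (1/2)q_F)q_F - 58q_F.
Maximising: ∂π_F/∂q_F = 351/2 - q_F = 0, giving q_F = 351/2.
Then q_O = (351 - 351/2)/2 = 351/4.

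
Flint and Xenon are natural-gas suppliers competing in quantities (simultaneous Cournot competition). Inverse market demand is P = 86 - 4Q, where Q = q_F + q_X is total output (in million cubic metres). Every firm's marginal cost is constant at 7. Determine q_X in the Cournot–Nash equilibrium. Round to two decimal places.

Each firm earns π_i = (86 - 4Q)q_i - 7q_i.
First-order condition (treating rivals' output as given): 79 - 8q_i - 4q_j = 0.
With identical firms every q_j equals q_i, so q_j = q_i and 79 = 12q_i, giving q_i = 79/12.

6.58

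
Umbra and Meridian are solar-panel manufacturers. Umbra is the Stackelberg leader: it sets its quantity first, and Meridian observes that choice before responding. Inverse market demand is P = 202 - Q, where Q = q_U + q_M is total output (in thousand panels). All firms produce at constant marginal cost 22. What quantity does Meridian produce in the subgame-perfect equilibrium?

The follower Meridian best-responds to any q_U: π_M = (202 - Q)q_M - 22q_M.
∂π_M/∂q_M = 180 - q_U - 2q_M = 0 gives the reaction function q_M = (180 - q_U)/2.
Umbra substitutes q_M(q_U) into its own profit: π_U = q_U(202 - q_U - (180 - q_U)/2) - 22q_U = (112 - (1/2)q_U)q_U - 22q_U.
Leader FOC: 90 - q_U = 0, so q_U = 90.
Then q_M = (180 - 90)/2 = 45.

45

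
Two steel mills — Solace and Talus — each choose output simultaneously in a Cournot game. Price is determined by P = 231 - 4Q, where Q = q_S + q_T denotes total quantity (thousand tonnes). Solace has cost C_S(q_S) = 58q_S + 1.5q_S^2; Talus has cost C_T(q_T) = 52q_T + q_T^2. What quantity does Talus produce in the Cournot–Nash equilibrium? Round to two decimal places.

13.59

Solace's profit: π_S = (231 - 4Q)q_S - (58q_S + (3/2)q_S²). Setting ∂π_S/∂q_S = 0: 173 - 11q_S - 4(q_T) = 0.
Talus's first-order condition: 179 - 10q_T - 4(q_S) = 0.
Best responses: q_S = (173 - 4q_T)/11, q_T = (179 - 4q_S)/10.
Substituting one into the other gives q_S = 507/47 and q_T = 1277/94.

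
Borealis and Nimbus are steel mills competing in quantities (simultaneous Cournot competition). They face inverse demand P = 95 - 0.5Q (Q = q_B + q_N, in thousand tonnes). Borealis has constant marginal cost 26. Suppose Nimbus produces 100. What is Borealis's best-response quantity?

19

With the rival's output fixed at 100, Borealis's profit is π_B = (95 - (1/2)·100 - (1/2)q_B)q_B - (26q_B) = (45 - (1/2)q_B)q_B - (26q_B).
∂π_B/∂q_B = 19 - q_B = 0, so q_B = 19.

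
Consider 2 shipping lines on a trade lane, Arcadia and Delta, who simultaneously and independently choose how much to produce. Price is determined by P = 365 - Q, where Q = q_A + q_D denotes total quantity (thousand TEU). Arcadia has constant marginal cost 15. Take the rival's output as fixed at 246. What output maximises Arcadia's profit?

52

With the rival's output fixed at 246, Arcadia's profit is π_A = (365 - 246 - q_A)q_A - (15q_A) = (119 - q_A)q_A - (15q_A).
∂π_A/∂q_A = 104 - 2q_A = 0, so q_A = 52.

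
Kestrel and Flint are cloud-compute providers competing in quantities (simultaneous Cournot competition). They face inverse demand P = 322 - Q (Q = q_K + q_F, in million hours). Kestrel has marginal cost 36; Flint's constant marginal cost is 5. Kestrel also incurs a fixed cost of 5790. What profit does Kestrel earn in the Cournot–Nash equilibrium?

1435

Kestrel's profit: π_K = (322 - Q)q_K - (36q_K). Setting ∂π_K/∂q_K = 0: 286 - 2q_K - (q_F) = 0.
Flint's first-order condition: 317 - 2q_F - (q_K) = 0.
So q_K = (286 - q_F)/2 and q_F = (317 - q_K)/2.
Substituting one into the other gives q_K = 85 and q_F = 116.
Price P = 322 - 201 = 121.
Kestrel's profit: (121 - 36)·85 - 5790 = 1435.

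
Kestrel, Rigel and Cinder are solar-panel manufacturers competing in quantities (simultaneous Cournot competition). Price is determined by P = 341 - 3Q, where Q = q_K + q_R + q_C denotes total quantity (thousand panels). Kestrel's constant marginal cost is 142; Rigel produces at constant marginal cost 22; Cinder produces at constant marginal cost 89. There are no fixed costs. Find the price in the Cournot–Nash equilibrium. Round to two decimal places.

148.50

Kestrel's profit: π_K = (341 - 3Q)q_K - (142q_K). Setting ∂π_K/∂q_K = 0: 199 - 6q_K - 3(q_R + q_C) = 0.
Rigel's first-order condition: 319 - 6q_R - 3(q_K + q_C) = 0.
Cinder's profit: π_C = (341 - 3Q)q_C - (89q_C). Setting ∂π_C/∂q_C = 0: 252 - 6q_C - 3(q_K + q_R) = 0.
Adding the 3 conditions: 770 − 6Q − 6Q = 0, i.e. Q = 385/6.
Back-substituting: q_K = (199 − 385/2)/3 = 13/6, q_R = (319 − 385/2)/3 = 253/6, q_C = (252 − 385/2)/3 = 119/6.
Total output Q = 385/6, so price P = 341 - 3·(385/6) = 297/2.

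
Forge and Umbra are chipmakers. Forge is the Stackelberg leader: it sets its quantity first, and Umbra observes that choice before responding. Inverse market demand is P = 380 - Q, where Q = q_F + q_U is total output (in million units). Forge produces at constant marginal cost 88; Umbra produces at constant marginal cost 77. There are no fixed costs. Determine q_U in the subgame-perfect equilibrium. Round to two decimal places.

81.25

The follower Umbra best-responds to any q_F: π_U = (380 - Q)q_U - 77q_U.
Setting the follower's marginal profit to zero, 303 - q_F - 2q_U = 0, i.e. q_U = (303 - q_F)/2.
Forge substitutes q_U(q_F) into its own profit: π_F = q_F(380 - q_F - (303 - q_F)/2) - 88q_F = (457/2 - (1/2)q_F)q_F - 88q_F.
Leader FOC: 281/2 - q_F = 0, so q_F = 281/2.
Then q_U = (303 - 281/2)/2 = 325/4.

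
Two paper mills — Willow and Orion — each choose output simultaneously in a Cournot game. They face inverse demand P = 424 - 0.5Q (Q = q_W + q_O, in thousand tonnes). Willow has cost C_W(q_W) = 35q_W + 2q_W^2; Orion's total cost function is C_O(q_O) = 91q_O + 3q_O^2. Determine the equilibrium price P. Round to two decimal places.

Willow's profit: π_W = (424 - 0.5Q)q_W - (35q_W + 2q_W²). Setting ∂π_W/∂q_W = 0: 389 - 5q_W - (1/2)(q_O) = 0.
Orion's first-order condition: 333 - 7q_O - (1/2)(q_W) = 0.
So q_W = (389 - (1/2)q_O)/5 and q_O = (333 - (1/2)q_W)/7.
Substituting one into the other gives q_W = 73.5683 and q_O = 42.3165.
Total output Q = 115.8849, so price P = 424 - (1/2)·115.8849 = 366.0576.

366.06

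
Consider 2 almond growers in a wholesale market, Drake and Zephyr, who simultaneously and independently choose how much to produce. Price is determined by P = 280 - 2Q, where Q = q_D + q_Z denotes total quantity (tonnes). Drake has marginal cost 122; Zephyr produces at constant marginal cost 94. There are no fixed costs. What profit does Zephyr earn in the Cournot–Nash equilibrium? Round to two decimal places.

2544.22

Drake's profit: π_D = (280 - 2Q)q_D - (122q_D). Setting ∂π_D/∂q_D = 0: 158 - 4q_D - 2(q_Z) = 0.
Zephyr's first-order condition: 186 - 4q_Z - 2(q_D) = 0.
Best responses: q_D = (158 - 2q_Z)/4, q_Z = (186 - 2q_D)/4.
Substituting one into the other gives q_D = 65/3 and q_Z = 107/3.
Price P = 280 - 2·(172/3) = 496/3.
Zephyr's profit: (496/3 - 94)·(107/3) = 2544.2222.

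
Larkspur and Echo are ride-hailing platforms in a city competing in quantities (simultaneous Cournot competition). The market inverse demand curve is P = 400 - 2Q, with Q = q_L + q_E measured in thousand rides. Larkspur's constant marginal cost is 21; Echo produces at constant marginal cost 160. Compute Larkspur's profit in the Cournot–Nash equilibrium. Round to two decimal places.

14906.89

Larkspur's profit: π_L = (400 - 2Q)q_L - (21q_L). Setting ∂π_L/∂q_L = 0: 379 - 4q_L - 2(q_E) = 0.
Echo's first-order condition: 240 - 4q_E - 2(q_L) = 0.
Best responses: q_L = (379 - 2q_E)/4, q_E = (240 - 2q_L)/4.
Solving the pair: q_L = 259/3, q_E = 101/6.
Price P = 400 - 2·(619/6) = 581/3.
Larkspur's profit: (581/3 - 21)·(259/3) = 14906.8889.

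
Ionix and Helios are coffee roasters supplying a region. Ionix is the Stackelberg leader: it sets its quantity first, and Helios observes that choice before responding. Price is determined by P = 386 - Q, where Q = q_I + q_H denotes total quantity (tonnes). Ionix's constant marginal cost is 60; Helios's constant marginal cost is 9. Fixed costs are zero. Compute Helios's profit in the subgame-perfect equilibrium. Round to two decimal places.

The follower Helios best-responds to any q_I: π_H = (386 - Q)q_H - 9q_H.
∂π_H/∂q_H = 377 - q_I - 2q_H = 0 gives the reaction function q_H = (377 - q_I)/2.
Ionix substitutes q_H(q_I) into its own profit: π_I = q_I(386 - q_I - (377 - q_I)/2) - 60q_I = (395/2 - (1/2)q_I)q_I - 60q_I.
Maximising: ∂π_I/∂q_I = 275/2 - q_I = 0, giving q_I = 275/2.
Then q_H = (377 - 275/2)/2 = 479/4.
Price P = 386 - 1029/4 = 515/4.
Helios's profit: (515/4 - 9)·(479/4) = 14340.0625.

14340.06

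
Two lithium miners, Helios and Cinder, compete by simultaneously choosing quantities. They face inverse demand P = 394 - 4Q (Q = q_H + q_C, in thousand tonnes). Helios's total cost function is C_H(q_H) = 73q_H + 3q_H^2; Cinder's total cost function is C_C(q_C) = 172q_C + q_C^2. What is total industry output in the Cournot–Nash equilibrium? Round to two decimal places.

33.44

Helios's profit: π_H = (394 - 4Q)q_H - (73q_H + 3q_H²). Setting ∂π_H/∂q_H = 0: 321 - 14q_H - 4(q_C) = 0.
Cinder's profit: π_C = (394 - 4Q)q_C - (172q_C + q_C²). Setting ∂π_C/∂q_C = 0: 222 - 10q_C - 4(q_H) = 0.
Rearranging gives the reaction functions q_H = (321 - 4q_C)/14 and q_C = (222 - 4q_H)/10.
Substituting one into the other gives q_H = 1161/62 and q_C = 456/31.
Total output Q = 1161/62 + 456/31 = 33.4355.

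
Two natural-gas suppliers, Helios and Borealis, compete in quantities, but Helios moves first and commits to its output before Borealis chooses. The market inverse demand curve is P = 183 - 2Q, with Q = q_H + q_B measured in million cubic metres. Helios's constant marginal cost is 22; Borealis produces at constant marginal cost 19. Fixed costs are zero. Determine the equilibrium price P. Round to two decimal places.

61.50

Solve by backward induction. Given q_H, the follower Borealis maximises π_B = (183 - 2q_H - 2q_B)q_B - 19q_B.
∂π_B/∂q_B = 164 - 2q_H - 4q_B = 0 gives the reaction function q_B = (164 - 2q_H)/4.
The leader anticipates this reaction. Substituting into P = 183 - 2Q gives P = 101 - q_H, so π_H = (101 - q_H)q_H - 22q_H.
The leader's first-order condition 79 - 2q_H = 0 yields q_H = 79/2.
Then q_B = (164 - 2·(79/2))/4 = 85/4.
Total output Q = 243/4, so price P = 183 - 2·(243/4) = 123/2.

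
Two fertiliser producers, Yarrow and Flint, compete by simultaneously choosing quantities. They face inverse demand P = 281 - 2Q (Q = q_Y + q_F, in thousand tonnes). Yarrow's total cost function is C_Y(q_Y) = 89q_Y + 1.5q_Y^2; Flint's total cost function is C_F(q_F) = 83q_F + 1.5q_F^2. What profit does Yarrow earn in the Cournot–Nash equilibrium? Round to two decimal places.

Yarrow's profit: π_Y = (281 - 2Q)q_Y - (89q_Y + (3/2)q_Y²). Setting ∂π_Y/∂q_Y = 0: 192 - 7q_Y - 2(q_F) = 0.
Flint's first-order condition: 198 - 7q_F - 2(q_Y) = 0.
Best responses: q_Y = (192 - 2q_F)/7, q_F = (198 - 2q_Y)/7.
Solving the pair: q_Y = 316/15, q_F = 334/15.
Price P = 281 - 2·(130/3) = 583/3.
Yarrow's profit: (583/3)·(316/15) - 89·(316/15) - (3/2)(316/15)² = 1553.3156.

1553.32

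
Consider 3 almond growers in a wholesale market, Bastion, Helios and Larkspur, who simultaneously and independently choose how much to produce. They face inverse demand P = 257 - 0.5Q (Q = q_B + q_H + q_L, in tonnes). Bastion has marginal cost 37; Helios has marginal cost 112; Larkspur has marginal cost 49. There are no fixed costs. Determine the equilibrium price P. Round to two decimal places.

Bastion's profit: π_B = (257 - 0.5Q)q_B - (37q_B). Setting ∂π_B/∂q_B = 0: 220 - q_B - (1/2)(q_H + q_L) = 0.
Helios's first-order condition: 145 - q_H - (1/2)(q_B + q_L) = 0.
Larkspur's profit: π_L = (257 - 0.5Q)q_L - (49q_L). Setting ∂π_L/∂q_L = 0: 208 - q_L - (1/2)(q_B + q_H) = 0.
Summing all 3 equations gives 573 − 2Q = 0, hence Q = 573/2.
Back-substituting: q_B = (220 − 573/4)/(1/2) = 307/2, q_H = (145 − 573/4)/(1/2) = 7/2, q_L = (208 − 573/4)/(1/2) = 259/2.
Total output Q = 573/2, so price P = 257 - (1/2)·(573/2) = 455/4.

113.75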